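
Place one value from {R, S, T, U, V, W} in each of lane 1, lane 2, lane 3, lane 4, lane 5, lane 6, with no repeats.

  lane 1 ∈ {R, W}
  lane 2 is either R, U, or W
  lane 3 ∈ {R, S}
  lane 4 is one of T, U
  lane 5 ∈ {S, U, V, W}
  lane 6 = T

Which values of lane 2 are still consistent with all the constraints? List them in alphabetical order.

lane 6 has just one choice, so lane 6 = T. Remove T from lane 4.
lane 4 must be U (only option left). So lane 2, lane 5 can't be U.
The 4 still-open variables draw from only 4 values {R, S, V, W}, so each is used; only lane 5 can be V, hence lane 5 = V.
The 3 still-open variables together cover exactly {R, S, W} — 3 values for 3 variables — and S appears only in lane 3's list, so lane 3 = S.
No further eliminations apply; lane 2 can still be any of R, W.

R, W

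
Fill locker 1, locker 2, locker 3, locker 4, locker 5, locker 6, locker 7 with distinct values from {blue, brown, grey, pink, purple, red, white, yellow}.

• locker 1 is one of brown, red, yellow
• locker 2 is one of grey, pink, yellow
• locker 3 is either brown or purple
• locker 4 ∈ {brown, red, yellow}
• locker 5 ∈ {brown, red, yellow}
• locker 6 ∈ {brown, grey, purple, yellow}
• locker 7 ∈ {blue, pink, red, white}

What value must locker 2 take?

locker 1, locker 4, locker 5 between them cover only {brown, red, yellow} — a naked triple. Remove those values from locker 2, locker 3, locker 6, locker 7.
locker 3 must be purple (only option left). Eliminate purple elsewhere: locker 6.
locker 6 must be grey (only option left). Eliminate grey elsewhere: locker 2.
So locker 2 = pink.

pink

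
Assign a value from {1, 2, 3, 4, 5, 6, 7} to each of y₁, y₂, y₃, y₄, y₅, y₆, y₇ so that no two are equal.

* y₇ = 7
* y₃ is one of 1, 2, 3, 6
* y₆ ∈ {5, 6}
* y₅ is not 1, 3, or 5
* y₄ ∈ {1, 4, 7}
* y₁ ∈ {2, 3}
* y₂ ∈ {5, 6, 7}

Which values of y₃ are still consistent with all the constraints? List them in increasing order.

y₇'s domain is down to {7}, so y₇ = 7. Strike 7 from y₂, y₄, y₅.
The 2 variables y₂ and y₆ are confined to {5, 6}, which locks those values in; drop them from y₃, y₅.
No further eliminations apply; y₃ can still be any of 1, 2, 3.

1, 2, 3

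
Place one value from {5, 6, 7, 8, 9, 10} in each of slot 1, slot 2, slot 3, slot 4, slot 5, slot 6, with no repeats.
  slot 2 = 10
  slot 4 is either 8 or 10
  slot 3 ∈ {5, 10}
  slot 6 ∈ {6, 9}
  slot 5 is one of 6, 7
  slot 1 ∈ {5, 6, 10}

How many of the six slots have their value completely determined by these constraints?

slot 2 has just one choice, so slot 2 = 10. Remove 10 from slot 1, slot 3, slot 4.
slot 3 has just one choice, so slot 3 = 5. Eliminate 5 elsewhere: slot 1.
slot 4 has just one choice, so slot 4 = 8.
That leaves slot 1 = 6. Strike 6 from slot 5, slot 6.
slot 5's domain is down to {7}, so slot 5 = 7.
slot 6 has just one choice, so slot 6 = 9.
Every slot is fixed: slot 1=6, slot 2=10, slot 3=5, slot 4=8, slot 5=7, slot 6=9. That makes 6.

6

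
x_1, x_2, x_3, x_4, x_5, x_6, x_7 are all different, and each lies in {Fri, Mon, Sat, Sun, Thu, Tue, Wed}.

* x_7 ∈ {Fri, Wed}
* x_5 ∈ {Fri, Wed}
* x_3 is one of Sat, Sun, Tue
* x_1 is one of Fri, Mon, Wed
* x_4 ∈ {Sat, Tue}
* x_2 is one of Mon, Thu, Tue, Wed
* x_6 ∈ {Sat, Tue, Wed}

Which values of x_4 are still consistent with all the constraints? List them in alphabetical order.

Sat, Tue

Among the 7 variables, Sun fits only x_3 (and all 7 values in {Fri, Mon, Sat, Sun, Thu, Tue, Wed} must be used), so x_3 = Sun.
The 6 still-open variables draw from only 6 values {Fri, Mon, Sat, Thu, Tue, Wed}, so each is used; only x_2 can be Thu, hence x_2 = Thu.
The 5 still-open variables draw from only 5 values {Fri, Mon, Sat, Tue, Wed}, so each is used; only x_1 can be Mon, hence x_1 = Mon.
The 2 variables x_5 and x_7 are confined to {Fri, Wed}, which locks those values in; drop them from x_6.
No further eliminations apply; x_4 can still be any of Sat, Tue.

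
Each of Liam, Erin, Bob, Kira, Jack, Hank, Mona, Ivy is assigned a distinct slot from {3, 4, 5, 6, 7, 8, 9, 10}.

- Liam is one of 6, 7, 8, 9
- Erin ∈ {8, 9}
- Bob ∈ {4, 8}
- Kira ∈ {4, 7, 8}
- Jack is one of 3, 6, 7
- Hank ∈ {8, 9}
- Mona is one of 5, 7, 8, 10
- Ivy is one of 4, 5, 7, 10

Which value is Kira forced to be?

7

The 8 variables draw from only 8 values {3, 4, 5, 6, 7, 8, 9, 10}, so each is used; only Jack can be 3, hence Jack = 3.
The 7 still-open variables together cover exactly {4, 5, 6, 7, 8, 9, 10} — 7 values for 7 variables — and 6 appears only in Liam's list, so Liam = 6.
Erin and Hank between them cover only {8, 9} — a naked pair. Remove those values from Bob, Kira, Mona.
That leaves Bob = 4. Remove 4 from Kira, Ivy.
So Kira = 7.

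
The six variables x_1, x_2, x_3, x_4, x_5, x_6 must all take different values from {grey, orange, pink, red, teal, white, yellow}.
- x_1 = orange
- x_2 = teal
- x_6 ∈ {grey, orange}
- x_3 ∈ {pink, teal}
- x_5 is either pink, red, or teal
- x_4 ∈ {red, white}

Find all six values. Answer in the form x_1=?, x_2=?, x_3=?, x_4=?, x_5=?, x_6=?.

x_1=orange, x_2=teal, x_3=pink, x_4=white, x_5=red, x_6=grey

x_1 has just one choice, so x_1 = orange. Remove orange from x_6.
x_2 has just one choice, so x_2 = teal. Eliminate teal elsewhere: x_3, x_5.
x_3 must be pink (only option left). Eliminate pink elsewhere: x_5.
x_5 has just one choice, so x_5 = red. Strike red from x_4.
x_6 has just one choice, so x_6 = grey.
That leaves x_4 = white.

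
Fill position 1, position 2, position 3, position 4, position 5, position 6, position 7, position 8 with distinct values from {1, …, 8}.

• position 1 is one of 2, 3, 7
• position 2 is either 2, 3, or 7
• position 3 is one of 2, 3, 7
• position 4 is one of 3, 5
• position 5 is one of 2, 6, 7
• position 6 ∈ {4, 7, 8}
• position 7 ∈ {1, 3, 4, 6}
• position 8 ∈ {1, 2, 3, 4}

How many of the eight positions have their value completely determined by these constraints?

3

The 8 variables together cover exactly {1, 2, 3, 4, 5, 6, 7, 8} — 8 values for 8 variables — and 5 appears only in position 4's list, so position 4 = 5.
The 7 still-open variables together cover exactly {1, 2, 3, 4, 6, 7, 8} — 7 values for 7 variables — and 8 appears only in position 6's list, so position 6 = 8.
The 3 variables position 1, position 2, position 3 are confined to {2, 3, 7}, which locks those values in; drop them from position 5, position 7, position 8.
That leaves position 5 = 6. Strike 6 from position 7.
Determined: position 4=5, position 5=6, position 6=8. The other positions each still have more than one consistent value. That makes 3.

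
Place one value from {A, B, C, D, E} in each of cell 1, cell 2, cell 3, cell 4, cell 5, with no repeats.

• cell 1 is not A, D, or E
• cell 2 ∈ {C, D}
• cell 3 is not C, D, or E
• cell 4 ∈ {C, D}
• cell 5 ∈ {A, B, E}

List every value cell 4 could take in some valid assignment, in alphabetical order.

The 5 variables draw from only 5 values {A, B, C, D, E}, so each is used; only cell 5 can be E, hence cell 5 = E.
Among the 4 still-open variables, A fits only cell 3 (and all 4 values in {A, B, C, D} must be used), so cell 3 = A.
The 3 still-open variables draw from only 3 values {B, C, D}, so each is used; only cell 1 can be B, hence cell 1 = B.
No further eliminations apply; cell 4 can still be any of C, D.

C, D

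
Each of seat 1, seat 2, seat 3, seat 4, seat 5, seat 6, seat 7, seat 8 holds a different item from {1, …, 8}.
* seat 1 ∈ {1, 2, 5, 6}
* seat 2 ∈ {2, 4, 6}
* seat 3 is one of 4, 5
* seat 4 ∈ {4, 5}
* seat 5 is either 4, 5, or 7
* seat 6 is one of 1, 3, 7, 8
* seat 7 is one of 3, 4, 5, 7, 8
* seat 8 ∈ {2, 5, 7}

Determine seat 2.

The 2 variables seat 3 and seat 4 are confined to {4, 5}, which locks those values in; drop them from seat 1, seat 2, seat 5, seat 7, seat 8.
seat 5's domain is down to {7}, so seat 5 = 7. So seat 6, seat 7, seat 8 can't be 7.
seat 8 must be 2 (only option left). Remove 2 from seat 1, seat 2.
So seat 2 = 6.

6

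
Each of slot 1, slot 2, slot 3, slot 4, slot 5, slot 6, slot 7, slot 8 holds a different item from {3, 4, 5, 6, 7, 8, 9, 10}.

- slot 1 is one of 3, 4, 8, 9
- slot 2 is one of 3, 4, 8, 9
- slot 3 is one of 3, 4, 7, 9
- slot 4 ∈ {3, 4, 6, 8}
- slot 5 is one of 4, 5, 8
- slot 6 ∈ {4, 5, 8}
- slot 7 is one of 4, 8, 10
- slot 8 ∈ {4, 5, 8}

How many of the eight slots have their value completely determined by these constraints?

3

The 8 variables together cover exactly {3, 4, 5, 6, 7, 8, 9, 10} — 8 values for 8 variables — and 6 appears only in slot 4's list, so slot 4 = 6.
The 7 still-open variables together cover exactly {3, 4, 5, 7, 8, 9, 10} — 7 values for 7 variables — and 7 appears only in slot 3's list, so slot 3 = 7.
Among the 6 still-open variables, 10 fits only slot 7 (and all 6 values in {3, 4, 5, 8, 9, 10} must be used), so slot 7 = 10.
slot 5, slot 6, slot 8 between them cover only {4, 5, 8} — a naked triple. Remove those values from slot 1, slot 2.
Determined: slot 3=7, slot 4=6, slot 7=10. The other slots each still have more than one consistent value. That makes 3.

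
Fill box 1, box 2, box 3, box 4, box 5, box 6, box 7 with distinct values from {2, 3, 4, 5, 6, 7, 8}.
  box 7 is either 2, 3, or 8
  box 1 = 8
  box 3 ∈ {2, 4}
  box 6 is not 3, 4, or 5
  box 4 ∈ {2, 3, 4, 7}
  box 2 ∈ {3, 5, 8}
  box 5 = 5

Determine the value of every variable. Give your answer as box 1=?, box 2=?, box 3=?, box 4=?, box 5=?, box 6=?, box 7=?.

box 1=8, box 2=3, box 3=4, box 4=7, box 5=5, box 6=6, box 7=2

box 1 must be 8 (only option left). So box 2, box 6, box 7 can't be 8.
box 5 must be 5 (only option left). Remove 5 from box 2.
That leaves box 2 = 3. So box 4, box 7 can't be 3.
box 7 has just one choice, so box 7 = 2. Eliminate 2 elsewhere: box 3, box 4, box 6.
box 3 has just one choice, so box 3 = 4. Remove 4 from box 4.
box 4 has just one choice, so box 4 = 7. So box 6 can't be 7.
That leaves box 6 = 6.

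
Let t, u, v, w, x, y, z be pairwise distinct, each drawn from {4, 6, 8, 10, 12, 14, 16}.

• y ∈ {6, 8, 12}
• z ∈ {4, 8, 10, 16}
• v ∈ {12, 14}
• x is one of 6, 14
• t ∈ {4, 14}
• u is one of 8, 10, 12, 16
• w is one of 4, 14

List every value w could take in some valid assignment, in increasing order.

4, 14

The 2 variables t and w are confined to {4, 14}, which locks those values in; drop them from v, x, z.
v must be 12 (only option left). Remove 12 from u, y.
x's domain is down to {6}, so x = 6. So y can't be 6.
y must be 8 (only option left). Strike 8 from u, z.
No further eliminations apply; w can still be any of 4, 14.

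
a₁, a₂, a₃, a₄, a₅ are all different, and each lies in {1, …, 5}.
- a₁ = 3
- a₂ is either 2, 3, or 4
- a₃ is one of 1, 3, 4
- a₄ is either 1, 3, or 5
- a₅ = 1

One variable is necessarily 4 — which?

a₃

a₁ must be 3 (only option left). So a₂, a₃, a₄ can't be 3.
That leaves a₅ = 1. Strike 1 from a₃, a₄.
So 4 goes to a₃.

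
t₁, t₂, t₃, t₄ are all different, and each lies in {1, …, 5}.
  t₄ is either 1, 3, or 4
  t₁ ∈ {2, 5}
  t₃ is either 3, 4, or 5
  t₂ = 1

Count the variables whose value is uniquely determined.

t₂'s domain is down to {1}, so t₂ = 1. Eliminate 1 elsewhere: t₄.
Determined: t₂=1. The other variables each still have more than one consistent value. That makes 1.

1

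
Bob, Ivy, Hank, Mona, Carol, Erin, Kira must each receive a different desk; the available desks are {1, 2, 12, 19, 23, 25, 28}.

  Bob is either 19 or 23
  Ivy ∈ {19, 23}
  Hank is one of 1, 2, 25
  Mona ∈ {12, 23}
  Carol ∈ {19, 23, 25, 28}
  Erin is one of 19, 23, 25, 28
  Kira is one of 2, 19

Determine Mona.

12

Among the 7 variables, 1 fits only Hank (and all 7 values in {1, 2, 12, 19, 23, 25, 28} must be used), so Hank = 1.
The 6 still-open variables draw from only 6 values {2, 12, 19, 23, 25, 28}, so each is used; only Kira can be 2, hence Kira = 2.
The 5 still-open variables draw from only 5 values {12, 19, 23, 25, 28}, so each is used; only Mona can be 12, hence Mona = 12.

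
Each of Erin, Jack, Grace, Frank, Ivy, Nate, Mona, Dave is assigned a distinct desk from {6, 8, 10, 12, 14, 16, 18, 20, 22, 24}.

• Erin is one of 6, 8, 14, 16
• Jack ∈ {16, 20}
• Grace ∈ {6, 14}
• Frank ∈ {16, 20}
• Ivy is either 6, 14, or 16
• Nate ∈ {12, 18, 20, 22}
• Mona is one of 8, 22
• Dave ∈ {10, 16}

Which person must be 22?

Mona

The 2 variables Jack and Frank are confined to {16, 20}, which locks those values in; drop them from Erin, Ivy, Nate, Dave.
Dave's domain is down to {10}, so Dave = 10.
Grace and Ivy between them cover only {6, 14} — a naked pair. Remove those values from Erin.
Erin's domain is down to {8}, so Erin = 8. Strike 8 from Mona.
So 22 goes to Mona.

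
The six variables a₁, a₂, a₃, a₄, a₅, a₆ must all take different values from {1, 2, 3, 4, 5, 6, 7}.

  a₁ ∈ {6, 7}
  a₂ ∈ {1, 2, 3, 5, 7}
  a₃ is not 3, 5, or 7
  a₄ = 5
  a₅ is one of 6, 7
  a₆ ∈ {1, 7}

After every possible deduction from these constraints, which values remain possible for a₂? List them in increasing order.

2, 3

a₄ must be 5 (only option left). Remove 5 from a₂.
The 2 variables a₁ and a₅ are confined to {6, 7}, which locks those values in; drop them from a₂, a₃, a₆.
a₆ has just one choice, so a₆ = 1. So a₂, a₃ can't be 1.
No further eliminations apply; a₂ can still be any of 2, 3.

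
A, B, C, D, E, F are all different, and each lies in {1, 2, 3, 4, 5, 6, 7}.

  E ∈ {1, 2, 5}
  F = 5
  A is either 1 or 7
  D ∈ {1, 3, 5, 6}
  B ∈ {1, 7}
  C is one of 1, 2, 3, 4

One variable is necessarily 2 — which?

F's domain is down to {5}, so F = 5. Eliminate 5 elsewhere: D, E.
A and B share exactly the 2 values {1, 7}; by pigeonhole those values go to them, so strike 1, 7 from C, D, E.

E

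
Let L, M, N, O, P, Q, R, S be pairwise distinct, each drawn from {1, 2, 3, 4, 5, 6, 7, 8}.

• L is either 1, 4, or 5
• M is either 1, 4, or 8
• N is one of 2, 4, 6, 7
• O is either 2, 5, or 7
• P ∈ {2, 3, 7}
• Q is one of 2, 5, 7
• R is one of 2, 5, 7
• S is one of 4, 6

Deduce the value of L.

1

The 8 variables draw from only 8 values {1, 2, 3, 4, 5, 6, 7, 8}, so each is used; only P can be 3, hence P = 3.
The 7 still-open variables together cover exactly {1, 2, 4, 5, 6, 7, 8} — 7 values for 7 variables — and 8 appears only in M's list, so M = 8.
Among the 6 still-open variables, 1 fits only L (and all 6 values in {1, 2, 4, 5, 6, 7} must be used), so L = 1.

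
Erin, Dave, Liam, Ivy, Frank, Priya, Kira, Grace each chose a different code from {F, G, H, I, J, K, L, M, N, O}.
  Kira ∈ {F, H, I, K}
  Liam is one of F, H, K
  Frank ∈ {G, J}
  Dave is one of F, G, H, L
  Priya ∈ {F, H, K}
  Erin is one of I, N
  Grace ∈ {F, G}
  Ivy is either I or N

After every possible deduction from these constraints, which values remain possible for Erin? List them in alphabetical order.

The 8 variables together cover exactly {F, G, H, I, J, K, L, N} — 8 values for 8 variables — and J appears only in Frank's list, so Frank = J.
The 7 still-open variables together cover exactly {F, G, H, I, K, L, N} — 7 values for 7 variables — and L appears only in Dave's list, so Dave = L.
The 6 still-open variables draw from only 6 values {F, G, H, I, K, N}, so each is used; only Grace can be G, hence Grace = G.
Erin and Ivy between them cover only {I, N} — a naked pair. Remove those values from Kira.
No further eliminations apply; Erin can still be any of I, N.

I, N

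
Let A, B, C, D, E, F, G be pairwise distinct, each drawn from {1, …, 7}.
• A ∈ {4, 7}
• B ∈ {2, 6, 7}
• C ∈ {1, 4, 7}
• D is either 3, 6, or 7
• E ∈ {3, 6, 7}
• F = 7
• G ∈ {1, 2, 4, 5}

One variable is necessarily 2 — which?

F's domain is down to {7}, so F = 7. So A, B, C, D, E can't be 7.
That leaves A = 4. Remove 4 from C, G.
C's domain is down to {1}, so C = 1. Strike 1 from G.
The 4 still-open variables draw from only 4 values {2, 3, 5, 6}, so each is used; only G can be 5, hence G = 5.
Among the 3 still-open variables, 2 fits only B (and all 3 values in {2, 3, 6} must be used), so B = 2.

B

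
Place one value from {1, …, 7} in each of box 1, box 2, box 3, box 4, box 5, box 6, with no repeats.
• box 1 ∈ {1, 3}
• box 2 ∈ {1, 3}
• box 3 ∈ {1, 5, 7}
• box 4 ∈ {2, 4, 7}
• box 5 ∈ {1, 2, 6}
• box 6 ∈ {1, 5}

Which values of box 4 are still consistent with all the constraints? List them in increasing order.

The 2 variables box 1 and box 2 are confined to {1, 3}, which locks those values in; drop them from box 3, box 5, box 6.
That leaves box 6 = 5. Eliminate 5 elsewhere: box 3.
That leaves box 3 = 7. Remove 7 from box 4.
No further eliminations apply; box 4 can still be any of 2, 4.

2, 4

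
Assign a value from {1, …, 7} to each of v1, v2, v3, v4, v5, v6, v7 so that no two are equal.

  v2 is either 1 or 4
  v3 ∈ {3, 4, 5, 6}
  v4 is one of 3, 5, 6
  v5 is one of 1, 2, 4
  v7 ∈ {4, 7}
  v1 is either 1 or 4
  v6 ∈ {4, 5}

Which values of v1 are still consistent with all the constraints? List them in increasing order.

Among the 7 variables, 2 fits only v5 (and all 7 values in {1, 2, 3, 4, 5, 6, 7} must be used), so v5 = 2.
The 6 still-open variables draw from only 6 values {1, 3, 4, 5, 6, 7}, so each is used; only v7 can be 7, hence v7 = 7.
v1 and v2 between them cover only {1, 4} — a naked pair. Remove those values from v3, v6.
v6's domain is down to {5}, so v6 = 5. Strike 5 from v3, v4.
No further eliminations apply; v1 can still be any of 1, 4.

1, 4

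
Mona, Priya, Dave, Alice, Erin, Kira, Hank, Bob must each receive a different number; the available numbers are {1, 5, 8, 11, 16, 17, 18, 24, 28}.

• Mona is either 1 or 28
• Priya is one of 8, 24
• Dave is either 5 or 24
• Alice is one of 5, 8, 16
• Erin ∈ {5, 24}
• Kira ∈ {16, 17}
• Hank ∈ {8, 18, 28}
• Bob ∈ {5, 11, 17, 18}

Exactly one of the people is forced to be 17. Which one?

Kira

Dave and Erin share exactly the 2 values {5, 24}; by pigeonhole those values go to them, so strike 5, 24 from Priya, Alice, Bob.
That leaves Priya = 8. Remove 8 from Alice, Hank.
Alice must be 16 (only option left). So Kira can't be 16.
So 17 goes to Kira.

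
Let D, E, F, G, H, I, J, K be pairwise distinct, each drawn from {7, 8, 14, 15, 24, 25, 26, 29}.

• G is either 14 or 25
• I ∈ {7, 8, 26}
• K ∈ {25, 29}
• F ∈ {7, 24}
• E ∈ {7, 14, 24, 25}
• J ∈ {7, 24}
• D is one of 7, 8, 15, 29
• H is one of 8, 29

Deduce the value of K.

29

The 8 variables draw from only 8 values {7, 8, 14, 15, 24, 25, 26, 29}, so each is used; only D can be 15, hence D = 15.
The 7 still-open variables together cover exactly {7, 8, 14, 24, 25, 26, 29} — 7 values for 7 variables — and 26 appears only in I's list, so I = 26.
The 6 still-open variables together cover exactly {7, 8, 14, 24, 25, 29} — 6 values for 6 variables — and 8 appears only in H's list, so H = 8.
The 5 still-open variables draw from only 5 values {7, 14, 24, 25, 29}, so each is used; only K can be 29, hence K = 29.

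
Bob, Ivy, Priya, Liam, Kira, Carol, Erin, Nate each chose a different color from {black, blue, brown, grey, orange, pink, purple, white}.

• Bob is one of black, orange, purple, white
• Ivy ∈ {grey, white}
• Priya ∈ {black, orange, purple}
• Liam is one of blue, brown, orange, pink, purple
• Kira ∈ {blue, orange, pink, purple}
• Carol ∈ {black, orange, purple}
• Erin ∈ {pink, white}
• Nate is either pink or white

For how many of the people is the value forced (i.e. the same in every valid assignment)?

The 8 variables draw from only 8 values {black, blue, brown, grey, orange, pink, purple, white}, so each is used; only Liam can be brown, hence Liam = brown.
The 7 still-open variables together cover exactly {black, blue, grey, orange, pink, purple, white} — 7 values for 7 variables — and blue appears only in Kira's list, so Kira = blue.
Among the 6 still-open variables, grey fits only Ivy (and all 6 values in {black, grey, orange, pink, purple, white} must be used), so Ivy = grey.
The 2 variables Erin and Nate are confined to {pink, white}, which locks those values in; drop them from Bob.
Determined: Ivy=grey, Liam=brown, Kira=blue. The other people each still have more than one consistent value. That makes 3.

3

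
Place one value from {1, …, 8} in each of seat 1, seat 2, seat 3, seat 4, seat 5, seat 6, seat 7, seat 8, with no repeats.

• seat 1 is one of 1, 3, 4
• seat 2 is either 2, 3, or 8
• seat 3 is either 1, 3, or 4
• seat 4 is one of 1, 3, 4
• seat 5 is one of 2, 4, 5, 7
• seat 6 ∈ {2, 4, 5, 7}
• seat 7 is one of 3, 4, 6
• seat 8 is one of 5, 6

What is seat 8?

The 8 variables draw from only 8 values {1, 2, 3, 4, 5, 6, 7, 8}, so each is used; only seat 2 can be 8, hence seat 2 = 8.
seat 1, seat 3, seat 4 between them cover only {1, 3, 4} — a naked triple. Remove those values from seat 5, seat 6, seat 7.
seat 7's domain is down to {6}, so seat 7 = 6. Remove 6 from seat 8.
So seat 8 = 5.

5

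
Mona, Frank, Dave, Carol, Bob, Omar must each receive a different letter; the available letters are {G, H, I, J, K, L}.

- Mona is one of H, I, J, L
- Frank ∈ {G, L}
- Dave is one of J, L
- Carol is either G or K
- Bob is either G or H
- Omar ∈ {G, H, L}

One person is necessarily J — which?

Dave

The 6 variables draw from only 6 values {G, H, I, J, K, L}, so each is used; only Mona can be I, hence Mona = I.
Among the 5 still-open variables, J fits only Dave (and all 5 values in {G, H, J, K, L} must be used), so Dave = J.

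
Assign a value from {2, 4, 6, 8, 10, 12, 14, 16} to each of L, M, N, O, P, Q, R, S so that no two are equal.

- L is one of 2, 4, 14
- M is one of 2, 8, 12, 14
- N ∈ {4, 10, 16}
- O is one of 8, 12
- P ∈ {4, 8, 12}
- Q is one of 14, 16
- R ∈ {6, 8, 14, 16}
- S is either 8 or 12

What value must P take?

4

The 8 variables draw from only 8 values {2, 4, 6, 8, 10, 12, 14, 16}, so each is used; only R can be 6, hence R = 6.
Among the 7 still-open variables, 10 fits only N (and all 7 values in {2, 4, 8, 10, 12, 14, 16} must be used), so N = 10.
The 6 still-open variables together cover exactly {2, 4, 8, 12, 14, 16} — 6 values for 6 variables — and 16 appears only in Q's list, so Q = 16.
O and S between them cover only {8, 12} — a naked pair. Remove those values from M, P.
So P = 4.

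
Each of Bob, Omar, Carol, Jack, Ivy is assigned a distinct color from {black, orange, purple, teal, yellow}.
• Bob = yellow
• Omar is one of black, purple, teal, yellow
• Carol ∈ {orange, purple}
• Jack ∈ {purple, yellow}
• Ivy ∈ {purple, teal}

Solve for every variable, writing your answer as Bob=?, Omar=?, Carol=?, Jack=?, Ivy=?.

Bob=yellow, Omar=black, Carol=orange, Jack=purple, Ivy=teal

Bob's domain is down to {yellow}, so Bob = yellow. Remove yellow from Omar, Jack.
Jack must be purple (only option left). Strike purple from Omar, Carol, Ivy.
Ivy has just one choice, so Ivy = teal. Strike teal from Omar.
Omar has just one choice, so Omar = black.
Carol has just one choice, so Carol = orange.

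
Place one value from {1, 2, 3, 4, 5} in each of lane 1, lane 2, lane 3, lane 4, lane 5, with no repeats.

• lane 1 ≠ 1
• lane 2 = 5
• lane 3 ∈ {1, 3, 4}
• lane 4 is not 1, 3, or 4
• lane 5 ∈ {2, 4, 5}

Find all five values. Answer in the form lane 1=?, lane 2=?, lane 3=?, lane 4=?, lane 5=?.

lane 1=3, lane 2=5, lane 3=1, lane 4=2, lane 5=4

lane 2 has just one choice, so lane 2 = 5. Strike 5 from lane 1, lane 4, lane 5.
lane 4's domain is down to {2}, so lane 4 = 2. So lane 1, lane 5 can't be 2.
lane 5 has just one choice, so lane 5 = 4. Strike 4 from lane 1, lane 3.
lane 1's domain is down to {3}, so lane 1 = 3. So lane 3 can't be 3.
lane 3 has just one choice, so lane 3 = 1.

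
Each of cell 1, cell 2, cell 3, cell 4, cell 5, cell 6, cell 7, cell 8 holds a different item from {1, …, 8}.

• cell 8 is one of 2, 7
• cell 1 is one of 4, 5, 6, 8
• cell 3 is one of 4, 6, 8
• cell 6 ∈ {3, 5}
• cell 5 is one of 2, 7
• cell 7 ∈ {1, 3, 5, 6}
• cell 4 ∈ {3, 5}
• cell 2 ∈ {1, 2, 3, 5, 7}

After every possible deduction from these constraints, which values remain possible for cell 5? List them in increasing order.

2, 7

The 2 variables cell 4 and cell 6 are confined to {3, 5}, which locks those values in; drop them from cell 1, cell 2, cell 7.
The 2 variables cell 5 and cell 8 are confined to {2, 7}, which locks those values in; drop them from cell 2.
cell 2 must be 1 (only option left). Remove 1 from cell 7.
cell 7's domain is down to {6}, so cell 7 = 6. Strike 6 from cell 1, cell 3.
No further eliminations apply; cell 5 can still be any of 2, 7.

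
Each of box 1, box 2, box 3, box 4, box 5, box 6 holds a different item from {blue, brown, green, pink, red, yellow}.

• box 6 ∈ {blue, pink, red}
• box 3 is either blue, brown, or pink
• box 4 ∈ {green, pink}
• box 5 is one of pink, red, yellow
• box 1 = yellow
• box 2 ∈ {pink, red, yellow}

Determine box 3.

box 1 has just one choice, so box 1 = yellow. Strike yellow from box 2, box 5.
Among the 5 still-open variables, brown fits only box 3 (and all 5 values in {blue, brown, green, pink, red} must be used), so box 3 = brown.

brown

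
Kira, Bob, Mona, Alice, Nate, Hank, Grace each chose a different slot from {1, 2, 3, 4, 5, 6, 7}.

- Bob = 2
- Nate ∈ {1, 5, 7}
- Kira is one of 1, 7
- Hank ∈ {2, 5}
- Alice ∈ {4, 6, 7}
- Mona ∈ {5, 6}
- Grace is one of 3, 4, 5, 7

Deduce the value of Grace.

3

Bob has just one choice, so Bob = 2. So Hank can't be 2.
Hank has just one choice, so Hank = 5. So Mona, Nate, Grace can't be 5.
Mona's domain is down to {6}, so Mona = 6. Eliminate 6 elsewhere: Alice.
Among the 4 still-open variables, 3 fits only Grace (and all 4 values in {1, 3, 4, 7} must be used), so Grace = 3.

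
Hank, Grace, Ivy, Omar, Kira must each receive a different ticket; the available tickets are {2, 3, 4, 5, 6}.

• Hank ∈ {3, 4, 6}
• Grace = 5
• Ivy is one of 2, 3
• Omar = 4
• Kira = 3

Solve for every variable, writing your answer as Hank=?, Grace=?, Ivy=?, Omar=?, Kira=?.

Hank=6, Grace=5, Ivy=2, Omar=4, Kira=3

Grace's domain is down to {5}, so Grace = 5.
Omar has just one choice, so Omar = 4. Remove 4 from Hank.
Kira must be 3 (only option left). Eliminate 3 elsewhere: Hank, Ivy.
That leaves Hank = 6.
Ivy has just one choice, so Ivy = 2.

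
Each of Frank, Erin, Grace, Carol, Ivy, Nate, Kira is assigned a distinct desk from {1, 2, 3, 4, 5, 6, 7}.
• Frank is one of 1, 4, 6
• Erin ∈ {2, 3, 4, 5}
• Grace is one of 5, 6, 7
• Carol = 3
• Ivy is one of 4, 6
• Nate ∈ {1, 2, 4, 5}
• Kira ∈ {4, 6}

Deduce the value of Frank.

1

Carol has just one choice, so Carol = 3. Remove 3 from Erin.
Among the 6 still-open variables, 7 fits only Grace (and all 6 values in {1, 2, 4, 5, 6, 7} must be used), so Grace = 7.
Ivy and Kira between them cover only {4, 6} — a naked pair. Remove those values from Frank, Erin, Nate.
So Frank = 1.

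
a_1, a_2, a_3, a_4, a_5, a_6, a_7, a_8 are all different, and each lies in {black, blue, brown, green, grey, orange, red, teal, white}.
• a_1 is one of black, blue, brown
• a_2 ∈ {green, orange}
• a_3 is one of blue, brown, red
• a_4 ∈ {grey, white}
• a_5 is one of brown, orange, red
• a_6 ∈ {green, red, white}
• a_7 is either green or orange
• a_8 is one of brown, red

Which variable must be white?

a_6

The 8 variables together cover exactly {black, blue, brown, green, grey, orange, red, white} — 8 values for 8 variables — and black appears only in a_1's list, so a_1 = black.
Among the 7 still-open variables, blue fits only a_3 (and all 7 values in {blue, brown, green, grey, orange, red, white} must be used), so a_3 = blue.
The 6 still-open variables draw from only 6 values {brown, green, grey, orange, red, white}, so each is used; only a_4 can be grey, hence a_4 = grey.
Among the 5 still-open variables, white fits only a_6 (and all 5 values in {brown, green, orange, red, white} must be used), so a_6 = white.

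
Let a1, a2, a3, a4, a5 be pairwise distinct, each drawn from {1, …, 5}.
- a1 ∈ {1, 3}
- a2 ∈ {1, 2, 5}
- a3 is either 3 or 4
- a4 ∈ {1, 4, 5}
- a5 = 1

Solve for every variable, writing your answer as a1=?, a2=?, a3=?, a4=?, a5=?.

a1=3, a2=2, a3=4, a4=5, a5=1

a5 has just one choice, so a5 = 1. Remove 1 from a1, a2, a4.
a1 has just one choice, so a1 = 3. Eliminate 3 elsewhere: a3.
a3 must be 4 (only option left). Strike 4 from a4.
a4 must be 5 (only option left). Remove 5 from a2.
a2 must be 2 (only option left).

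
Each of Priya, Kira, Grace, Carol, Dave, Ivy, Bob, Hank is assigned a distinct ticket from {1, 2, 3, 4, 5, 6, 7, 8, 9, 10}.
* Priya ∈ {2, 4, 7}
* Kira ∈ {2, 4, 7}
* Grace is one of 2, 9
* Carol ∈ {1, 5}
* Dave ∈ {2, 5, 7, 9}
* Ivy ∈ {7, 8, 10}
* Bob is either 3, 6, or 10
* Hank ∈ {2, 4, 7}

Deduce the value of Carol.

The 3 variables Priya, Kira, Hank are confined to {2, 4, 7}, which locks those values in; drop them from Grace, Dave, Ivy.
That leaves Grace = 9. So Dave can't be 9.
That leaves Dave = 5. Remove 5 from Carol.
So Carol = 1.

1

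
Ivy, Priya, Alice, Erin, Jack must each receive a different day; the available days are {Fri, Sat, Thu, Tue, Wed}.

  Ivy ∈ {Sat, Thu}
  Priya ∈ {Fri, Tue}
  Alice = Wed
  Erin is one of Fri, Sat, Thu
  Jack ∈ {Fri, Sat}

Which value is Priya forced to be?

Tue

Alice must be Wed (only option left).
The 4 still-open variables draw from only 4 values {Fri, Sat, Thu, Tue}, so each is used; only Priya can be Tue, hence Priya = Tue.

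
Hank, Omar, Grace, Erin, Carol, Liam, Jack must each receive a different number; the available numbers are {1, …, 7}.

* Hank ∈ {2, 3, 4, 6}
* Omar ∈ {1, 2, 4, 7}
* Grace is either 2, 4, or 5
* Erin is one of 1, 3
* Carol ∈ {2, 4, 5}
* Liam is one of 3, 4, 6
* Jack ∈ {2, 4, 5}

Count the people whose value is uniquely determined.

2

The 7 variables draw from only 7 values {1, 2, 3, 4, 5, 6, 7}, so each is used; only Omar can be 7, hence Omar = 7.
Among the 6 still-open variables, 1 fits only Erin (and all 6 values in {1, 2, 3, 4, 5, 6} must be used), so Erin = 1.
Grace, Carol, Jack share exactly the 3 values {2, 4, 5}; by pigeonhole those values go to them, so strike 2, 4, 5 from Hank, Liam.
Determined: Omar=7, Erin=1. The other people each still have more than one consistent value. That makes 2.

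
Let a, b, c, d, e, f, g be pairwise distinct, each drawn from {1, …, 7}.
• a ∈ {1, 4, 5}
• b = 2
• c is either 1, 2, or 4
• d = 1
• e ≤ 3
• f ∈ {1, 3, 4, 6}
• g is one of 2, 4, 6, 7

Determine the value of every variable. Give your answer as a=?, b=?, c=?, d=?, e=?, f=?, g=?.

a=5, b=2, c=4, d=1, e=3, f=6, g=7

b must be 2 (only option left). Remove 2 from c, e, g.
d's domain is down to {1}, so d = 1. Strike 1 from a, c, e, f.
e's domain is down to {3}, so e = 3. Strike 3 from f.
c's domain is down to {4}, so c = 4. Remove 4 from a, f, g.
f's domain is down to {6}, so f = 6. Eliminate 6 elsewhere: g.
g has just one choice, so g = 7.
That leaves a = 5.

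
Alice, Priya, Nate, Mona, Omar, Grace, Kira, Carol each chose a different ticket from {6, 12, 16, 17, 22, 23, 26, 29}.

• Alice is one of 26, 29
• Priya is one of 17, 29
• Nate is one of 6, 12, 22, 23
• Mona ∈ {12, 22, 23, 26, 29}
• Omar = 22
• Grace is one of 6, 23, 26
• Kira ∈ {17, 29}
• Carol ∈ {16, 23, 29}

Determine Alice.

Omar's domain is down to {22}, so Omar = 22. So Nate, Mona can't be 22.
The 7 still-open variables together cover exactly {6, 12, 16, 17, 23, 26, 29} — 7 values for 7 variables — and 16 appears only in Carol's list, so Carol = 16.
The 2 variables Priya and Kira are confined to {17, 29}, which locks those values in; drop them from Alice, Mona.
So Alice = 26.

26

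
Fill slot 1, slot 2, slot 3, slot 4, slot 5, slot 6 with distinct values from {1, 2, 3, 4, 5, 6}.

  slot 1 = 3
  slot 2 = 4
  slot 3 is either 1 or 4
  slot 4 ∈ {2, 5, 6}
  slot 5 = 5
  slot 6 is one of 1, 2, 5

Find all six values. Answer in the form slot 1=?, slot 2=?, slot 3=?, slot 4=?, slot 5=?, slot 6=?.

slot 1=3, slot 2=4, slot 3=1, slot 4=6, slot 5=5, slot 6=2

slot 1 must be 3 (only option left).
slot 2's domain is down to {4}, so slot 2 = 4. Strike 4 from slot 3.
slot 3 must be 1 (only option left). Strike 1 from slot 6.
slot 5's domain is down to {5}, so slot 5 = 5. Remove 5 from slot 4, slot 6.
slot 6 has just one choice, so slot 6 = 2. Remove 2 from slot 4.
slot 4 must be 6 (only option left).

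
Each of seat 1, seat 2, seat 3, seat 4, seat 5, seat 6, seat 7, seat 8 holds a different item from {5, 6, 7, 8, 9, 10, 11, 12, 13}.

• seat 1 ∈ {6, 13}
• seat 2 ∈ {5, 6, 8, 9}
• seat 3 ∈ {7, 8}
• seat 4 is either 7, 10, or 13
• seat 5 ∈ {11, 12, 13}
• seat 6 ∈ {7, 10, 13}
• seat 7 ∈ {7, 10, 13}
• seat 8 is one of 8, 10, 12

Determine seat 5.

11

seat 4, seat 6, seat 7 between them cover only {7, 10, 13} — a naked triple. Remove those values from seat 1, seat 3, seat 5, seat 8.
seat 1 must be 6 (only option left). So seat 2 can't be 6.
seat 3's domain is down to {8}, so seat 3 = 8. Eliminate 8 elsewhere: seat 2, seat 8.
seat 8's domain is down to {12}, so seat 8 = 12. So seat 5 can't be 12.
So seat 5 = 11.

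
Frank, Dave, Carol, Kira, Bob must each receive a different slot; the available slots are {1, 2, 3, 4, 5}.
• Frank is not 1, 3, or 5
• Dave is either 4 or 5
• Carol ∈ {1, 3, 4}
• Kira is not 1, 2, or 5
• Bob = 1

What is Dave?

5

Bob's domain is down to {1}, so Bob = 1. Eliminate 1 elsewhere: Carol.
Among the 4 still-open variables, 2 fits only Frank (and all 4 values in {2, 3, 4, 5} must be used), so Frank = 2.
The 3 still-open variables draw from only 3 values {3, 4, 5}, so each is used; only Dave can be 5, hence Dave = 5.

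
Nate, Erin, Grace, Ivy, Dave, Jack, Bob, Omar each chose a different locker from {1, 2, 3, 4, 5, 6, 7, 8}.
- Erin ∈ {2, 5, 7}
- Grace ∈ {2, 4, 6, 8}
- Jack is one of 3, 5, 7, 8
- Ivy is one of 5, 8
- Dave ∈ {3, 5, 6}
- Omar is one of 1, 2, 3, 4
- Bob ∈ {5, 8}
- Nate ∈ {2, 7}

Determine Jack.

3

The 8 variables draw from only 8 values {1, 2, 3, 4, 5, 6, 7, 8}, so each is used; only Omar can be 1, hence Omar = 1.
Among the 7 still-open variables, 4 fits only Grace (and all 7 values in {2, 3, 4, 5, 6, 7, 8} must be used), so Grace = 4.
The 6 still-open variables draw from only 6 values {2, 3, 5, 6, 7, 8}, so each is used; only Dave can be 6, hence Dave = 6.
Among the 5 still-open variables, 3 fits only Jack (and all 5 values in {2, 3, 5, 7, 8} must be used), so Jack = 3.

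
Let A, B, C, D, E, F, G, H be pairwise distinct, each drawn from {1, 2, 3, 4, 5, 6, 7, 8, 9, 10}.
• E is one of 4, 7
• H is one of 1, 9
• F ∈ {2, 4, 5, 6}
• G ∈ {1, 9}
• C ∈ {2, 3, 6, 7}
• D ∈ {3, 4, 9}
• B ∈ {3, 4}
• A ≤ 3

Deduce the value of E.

The 8 variables together cover exactly {1, 2, 3, 4, 5, 6, 7, 9} — 8 values for 8 variables — and 5 appears only in F's list, so F = 5.
The 7 still-open variables together cover exactly {1, 2, 3, 4, 6, 7, 9} — 7 values for 7 variables — and 6 appears only in C's list, so C = 6.
The 6 still-open variables draw from only 6 values {1, 2, 3, 4, 7, 9}, so each is used; only A can be 2, hence A = 2.
Among the 5 still-open variables, 7 fits only E (and all 5 values in {1, 3, 4, 7, 9} must be used), so E = 7.

7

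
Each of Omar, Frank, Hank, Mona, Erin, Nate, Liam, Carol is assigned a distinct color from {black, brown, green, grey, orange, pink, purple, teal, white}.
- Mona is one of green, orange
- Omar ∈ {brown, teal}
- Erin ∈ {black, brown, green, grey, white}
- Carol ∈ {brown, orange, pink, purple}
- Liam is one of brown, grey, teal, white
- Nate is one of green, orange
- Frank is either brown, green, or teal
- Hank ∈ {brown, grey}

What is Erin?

Mona and Nate between them cover only {green, orange} — a naked pair. Remove those values from Frank, Erin, Carol.
The 2 variables Omar and Frank are confined to {brown, teal}, which locks those values in; drop them from Hank, Erin, Liam, Carol.
Hank has just one choice, so Hank = grey. Strike grey from Erin, Liam.
That leaves Liam = white. Remove white from Erin.
So Erin = black.

black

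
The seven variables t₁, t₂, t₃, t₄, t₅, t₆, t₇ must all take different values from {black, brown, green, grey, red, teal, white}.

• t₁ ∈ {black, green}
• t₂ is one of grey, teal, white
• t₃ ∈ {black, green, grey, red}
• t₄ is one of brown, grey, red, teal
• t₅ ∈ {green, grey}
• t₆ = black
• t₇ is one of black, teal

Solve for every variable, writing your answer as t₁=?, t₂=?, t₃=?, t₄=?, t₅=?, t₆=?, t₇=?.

t₁=green, t₂=white, t₃=red, t₄=brown, t₅=grey, t₆=black, t₇=teal

t₆ must be black (only option left). Eliminate black elsewhere: t₁, t₃, t₇.
t₇ has just one choice, so t₇ = teal. Eliminate teal elsewhere: t₂, t₄.
t₁ has just one choice, so t₁ = green. Eliminate green elsewhere: t₃, t₅.
t₅'s domain is down to {grey}, so t₅ = grey. Eliminate grey elsewhere: t₂, t₃, t₄.
t₂ must be white (only option left).
t₃ must be red (only option left). So t₄ can't be red.
t₄'s domain is down to {brown}, so t₄ = brown.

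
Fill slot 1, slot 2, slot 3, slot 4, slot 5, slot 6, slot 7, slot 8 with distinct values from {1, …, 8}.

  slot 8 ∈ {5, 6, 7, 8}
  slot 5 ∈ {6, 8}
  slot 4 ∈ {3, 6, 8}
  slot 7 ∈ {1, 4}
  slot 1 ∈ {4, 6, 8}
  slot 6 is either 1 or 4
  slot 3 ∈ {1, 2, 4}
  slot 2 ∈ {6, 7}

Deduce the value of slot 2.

7

The 8 variables draw from only 8 values {1, 2, 3, 4, 5, 6, 7, 8}, so each is used; only slot 3 can be 2, hence slot 3 = 2.
Among the 7 still-open variables, 3 fits only slot 4 (and all 7 values in {1, 3, 4, 5, 6, 7, 8} must be used), so slot 4 = 3.
Among the 6 still-open variables, 5 fits only slot 8 (and all 6 values in {1, 4, 5, 6, 7, 8} must be used), so slot 8 = 5.
Among the 5 still-open variables, 7 fits only slot 2 (and all 5 values in {1, 4, 6, 7, 8} must be used), so slot 2 = 7.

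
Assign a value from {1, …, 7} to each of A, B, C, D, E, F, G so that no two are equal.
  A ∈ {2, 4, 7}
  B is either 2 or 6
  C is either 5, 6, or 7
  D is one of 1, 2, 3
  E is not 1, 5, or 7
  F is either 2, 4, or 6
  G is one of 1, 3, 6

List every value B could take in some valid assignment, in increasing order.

The 7 variables together cover exactly {1, 2, 3, 4, 5, 6, 7} — 7 values for 7 variables — and 5 appears only in C's list, so C = 5.
The 6 still-open variables together cover exactly {1, 2, 3, 4, 6, 7} — 6 values for 6 variables — and 7 appears only in A's list, so A = 7.
No further eliminations apply; B can still be any of 2, 6.

2, 6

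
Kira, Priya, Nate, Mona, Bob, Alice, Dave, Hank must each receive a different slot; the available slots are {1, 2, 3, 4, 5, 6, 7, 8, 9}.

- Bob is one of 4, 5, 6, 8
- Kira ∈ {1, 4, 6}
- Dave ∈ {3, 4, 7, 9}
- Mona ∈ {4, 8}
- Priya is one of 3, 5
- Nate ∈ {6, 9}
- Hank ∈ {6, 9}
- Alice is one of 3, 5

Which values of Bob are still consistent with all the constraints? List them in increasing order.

The 8 variables draw from only 8 values {1, 3, 4, 5, 6, 7, 8, 9}, so each is used; only Kira can be 1, hence Kira = 1.
The 7 still-open variables together cover exactly {3, 4, 5, 6, 7, 8, 9} — 7 values for 7 variables — and 7 appears only in Dave's list, so Dave = 7.
The 2 variables Priya and Alice are confined to {3, 5}, which locks those values in; drop them from Bob.
Nate and Hank share exactly the 2 values {6, 9}; by pigeonhole those values go to them, so strike 6, 9 from Bob.
No further eliminations apply; Bob can still be any of 4, 8.

4, 8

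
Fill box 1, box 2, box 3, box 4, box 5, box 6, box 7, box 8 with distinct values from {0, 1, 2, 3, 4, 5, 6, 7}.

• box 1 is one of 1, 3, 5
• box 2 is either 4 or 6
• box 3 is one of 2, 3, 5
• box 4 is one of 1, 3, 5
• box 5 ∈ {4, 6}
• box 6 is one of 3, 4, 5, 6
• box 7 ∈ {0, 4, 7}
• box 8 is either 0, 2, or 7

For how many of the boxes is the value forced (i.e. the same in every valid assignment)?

1

box 2 and box 5 share exactly the 2 values {4, 6}; by pigeonhole those values go to them, so strike 4, 6 from box 6, box 7.
The 3 variables box 1, box 4, box 6 are confined to {1, 3, 5}, which locks those values in; drop them from box 3.
box 3 must be 2 (only option left). Remove 2 from box 8.
Determined: box 3=2. The other boxes each still have more than one consistent value. That makes 1.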